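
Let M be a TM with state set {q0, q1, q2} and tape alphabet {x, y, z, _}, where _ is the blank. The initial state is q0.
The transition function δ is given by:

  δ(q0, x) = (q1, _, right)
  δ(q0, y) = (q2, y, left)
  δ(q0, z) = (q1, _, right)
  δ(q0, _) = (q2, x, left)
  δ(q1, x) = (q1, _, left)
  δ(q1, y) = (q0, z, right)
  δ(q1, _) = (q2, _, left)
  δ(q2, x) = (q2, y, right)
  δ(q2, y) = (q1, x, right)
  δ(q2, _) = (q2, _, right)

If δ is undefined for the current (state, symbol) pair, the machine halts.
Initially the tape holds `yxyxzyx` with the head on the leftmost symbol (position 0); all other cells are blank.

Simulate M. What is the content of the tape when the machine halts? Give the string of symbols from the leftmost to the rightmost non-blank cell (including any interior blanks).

q0 | __[y]xyxzyx   read y → write y, move left, go to q2
q2 | _[_]yxyxzyx   read _ → write _, move right, go to q2
q2 | __[y]xyxzyx   read y → write x, move right, go to q1
q1 | __x[x]yxzyx   read x → write _, move left, go to q1
q1 | __[x]_yxzyx   read x → write _, move left, go to q1
q1 | _[_]__yxzyx   read _ → write _, move left, go to q2
q2 | [_]___yxzyx   read _ → write _, move right, go to q2
q2 | _[_]__yxzyx   read _ → write _, move right, go to q2
q2 | __[_]_yxzyx   read _ → write _, move right, go to q2
q2 | ___[_]yxzyx   read _ → write _, move right, go to q2
q2 | ____[y]xzyx   read y → write x, move right, go to q1
q1 | ____x[x]zyx   read x → write _, move left, go to q1
q1 | ____[x]_zyx   read x → write _, move left, go to q1
q1 | ___[_]__zyx   read _ → write _, move left, go to q2
q2 | __[_]___zyx   read _ → write _, move right, go to q2
q2 | ___[_]__zyx   read _ → write _, move right, go to q2
q2 | ____[_]_zyx   read _ → write _, move right, go to q2
q2 | _____[_]zyx   read _ → write _, move right, go to q2
q2 | ______[z]yx
The non-blank tape span at halt is zyx.

zyx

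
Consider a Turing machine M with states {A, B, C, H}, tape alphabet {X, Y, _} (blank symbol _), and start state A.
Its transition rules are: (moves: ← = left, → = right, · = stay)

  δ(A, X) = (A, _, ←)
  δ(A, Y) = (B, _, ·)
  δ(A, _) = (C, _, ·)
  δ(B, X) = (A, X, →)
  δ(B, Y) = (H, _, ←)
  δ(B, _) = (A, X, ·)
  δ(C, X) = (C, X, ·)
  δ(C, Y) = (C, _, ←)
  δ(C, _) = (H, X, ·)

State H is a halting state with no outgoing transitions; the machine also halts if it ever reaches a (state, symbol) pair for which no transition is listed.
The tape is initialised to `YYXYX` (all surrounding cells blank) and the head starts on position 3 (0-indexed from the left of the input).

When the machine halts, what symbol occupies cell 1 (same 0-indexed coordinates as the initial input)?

state=A head=3 tape=_YYX[Y]X   (A,Y)→(B,_,·)
state=B head=3 tape=_YYX[_]X   (B,_)→(A,X,·)
state=A head=3 tape=_YYX[X]X   (A,X)→(A,_,←)
state=A head=2 tape=_YY[X]_X   (A,X)→(A,_,←)
state=A head=1 tape=_Y[Y]__X   (A,Y)→(B,_,·)
state=B head=1 tape=_Y[_]__X   (B,_)→(A,X,·)
state=A head=1 tape=_Y[X]__X   (A,X)→(A,_,←)
state=A head=0 tape=_[Y]___X   (A,Y)→(B,_,·)
state=B head=0 tape=_[_]___X   (B,_)→(A,X,·)
state=A head=0 tape=_[X]___X   (A,X)→(A,_,←)
state=A head=-1 tape=[_]____X   (A,_)→(C,_,·)
state=C head=-1 tape=[_]____X   (C,_)→(H,X,·)
state=H head=-1 tape=[X]____X
Cell 1 holds _ when M halts.

_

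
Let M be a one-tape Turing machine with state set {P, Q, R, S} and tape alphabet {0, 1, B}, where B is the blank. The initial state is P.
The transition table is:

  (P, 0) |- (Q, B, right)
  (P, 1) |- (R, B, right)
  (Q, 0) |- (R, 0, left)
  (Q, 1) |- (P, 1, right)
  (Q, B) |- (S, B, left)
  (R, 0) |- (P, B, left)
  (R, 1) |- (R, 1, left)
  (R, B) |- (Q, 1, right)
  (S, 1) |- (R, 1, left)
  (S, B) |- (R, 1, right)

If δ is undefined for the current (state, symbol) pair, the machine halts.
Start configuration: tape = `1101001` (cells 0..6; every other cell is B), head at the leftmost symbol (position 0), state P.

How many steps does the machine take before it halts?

state=P head=0 tape=[1]101001   (P,1)→(R,B,right)
state=R head=1 tape=B[1]01001   (R,1)→(R,1,left)
state=R head=0 tape=[B]101001   (R,B)→(Q,1,right)
state=Q head=1 tape=1[1]01001   (Q,1)→(P,1,right)
state=P head=2 tape=11[0]1001   (P,0)→(Q,B,right)
state=Q head=3 tape=11B[1]001   (Q,1)→(P,1,right)
state=P head=4 tape=11B1[0]01   (P,0)→(Q,B,right)
state=Q head=5 tape=11B1B[0]1   (Q,0)→(R,0,left)
state=R head=4 tape=11B1[B]01   (R,B)→(Q,1,right)
state=Q head=5 tape=11B11[0]1   (Q,0)→(R,0,left)
state=R head=4 tape=11B1[1]01   (R,1)→(R,1,left)
state=R head=3 tape=11B[1]101   (R,1)→(R,1,left)
state=R head=2 tape=11[B]1101   (R,B)→(Q,1,right)
state=Q head=3 tape=111[1]101   (Q,1)→(P,1,right)
state=P head=4 tape=1111[1]01   (P,1)→(R,B,right)
state=R head=5 tape=1111B[0]1   (R,0)→(P,B,left)
state=P head=4 tape=1111[B]B1
M halts after 16 transitions.

16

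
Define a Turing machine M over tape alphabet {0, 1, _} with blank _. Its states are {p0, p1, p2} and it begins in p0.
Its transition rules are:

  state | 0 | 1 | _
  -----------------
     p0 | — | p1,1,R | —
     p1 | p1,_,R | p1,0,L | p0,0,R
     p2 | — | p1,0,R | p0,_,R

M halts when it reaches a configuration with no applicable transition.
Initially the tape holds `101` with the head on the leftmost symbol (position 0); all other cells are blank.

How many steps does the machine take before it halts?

4

p0 | [1]01   read 1 → write 1, move R, go to p1
p1 | 1[0]1   read 0 → write _, move R, go to p1
p1 | 1_[1]   read 1 → write 0, move L, go to p1
p1 | 1[_]0   read _ → write 0, move R, go to p0
p0 | 10[0]
M halts after 4 transitions.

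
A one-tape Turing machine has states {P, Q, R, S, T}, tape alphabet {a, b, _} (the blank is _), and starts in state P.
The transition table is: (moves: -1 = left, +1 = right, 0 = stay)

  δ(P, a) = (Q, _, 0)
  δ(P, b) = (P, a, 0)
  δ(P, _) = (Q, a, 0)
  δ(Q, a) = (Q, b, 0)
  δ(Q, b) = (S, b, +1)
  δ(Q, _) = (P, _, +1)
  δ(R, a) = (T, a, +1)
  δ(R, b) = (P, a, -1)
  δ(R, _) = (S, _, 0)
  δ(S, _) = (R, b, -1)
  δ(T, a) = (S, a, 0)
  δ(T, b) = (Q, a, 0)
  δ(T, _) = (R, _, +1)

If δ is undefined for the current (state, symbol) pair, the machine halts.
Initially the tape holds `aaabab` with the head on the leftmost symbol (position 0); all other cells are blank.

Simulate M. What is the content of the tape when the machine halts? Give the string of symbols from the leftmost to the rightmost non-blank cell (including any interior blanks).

bab

P | [a]aabab__   read a → write _, move 0, go to Q
Q | [_]aabab__   read _ → write _, move +1, go to P
P | _[a]abab__   read a → write _, move 0, go to Q
Q | _[_]abab__   read _ → write _, move +1, go to P
P | __[a]bab__   read a → write _, move 0, go to Q
Q | __[_]bab__   read _ → write _, move +1, go to P
P | ___[b]ab__   read b → write a, move 0, go to P
P | ___[a]ab__   read a → write _, move 0, go to Q
Q | ___[_]ab__   read _ → write _, move +1, go to P
P | ____[a]b__   read a → write _, move 0, go to Q
Q | ____[_]b__   read _ → write _, move +1, go to P
P | _____[b]__   read b → write a, move 0, go to P
P | _____[a]__   read a → write _, move 0, go to Q
Q | _____[_]__   read _ → write _, move +1, go to P
P | ______[_]_   read _ → write a, move 0, go to Q
Q | ______[a]_   read a → write b, move 0, go to Q
Q | ______[b]_   read b → write b, move +1, go to S
S | ______b[_]   read _ → write b, move -1, go to R
R | ______[b]b   read b → write a, move -1, go to P
P | _____[_]ab   read _ → write a, move 0, go to Q
Q | _____[a]ab   read a → write b, move 0, go to Q
Q | _____[b]ab   read b → write b, move +1, go to S
S | _____b[a]b
The non-blank tape span at halt is bab.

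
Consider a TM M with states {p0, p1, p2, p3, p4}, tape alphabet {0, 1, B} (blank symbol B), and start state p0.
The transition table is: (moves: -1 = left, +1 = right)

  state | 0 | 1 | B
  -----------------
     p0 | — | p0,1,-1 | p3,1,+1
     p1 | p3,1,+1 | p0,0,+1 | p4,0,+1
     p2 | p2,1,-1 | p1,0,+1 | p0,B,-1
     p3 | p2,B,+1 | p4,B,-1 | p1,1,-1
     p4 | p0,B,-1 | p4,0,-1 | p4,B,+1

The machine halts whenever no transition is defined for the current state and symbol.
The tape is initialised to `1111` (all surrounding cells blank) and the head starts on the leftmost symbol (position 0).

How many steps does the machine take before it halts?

10

state=p0 head=0 tape=BB[1]111   (p0,1)→(p0,1,-1)
state=p0 head=-1 tape=B[B]1111   (p0,B)→(p3,1,+1)
state=p3 head=0 tape=B1[1]111   (p3,1)→(p4,B,-1)
state=p4 head=-1 tape=B[1]B111   (p4,1)→(p4,0,-1)
state=p4 head=-2 tape=[B]0B111   (p4,B)→(p4,B,+1)
state=p4 head=-1 tape=B[0]B111   (p4,0)→(p0,B,-1)
state=p0 head=-2 tape=[B]BB111   (p0,B)→(p3,1,+1)
state=p3 head=-1 tape=1[B]B111   (p3,B)→(p1,1,-1)
state=p1 head=-2 tape=[1]1B111   (p1,1)→(p0,0,+1)
state=p0 head=-1 tape=0[1]B111   (p0,1)→(p0,1,-1)
state=p0 head=-2 tape=[0]1B111
M halts after 10 transitions.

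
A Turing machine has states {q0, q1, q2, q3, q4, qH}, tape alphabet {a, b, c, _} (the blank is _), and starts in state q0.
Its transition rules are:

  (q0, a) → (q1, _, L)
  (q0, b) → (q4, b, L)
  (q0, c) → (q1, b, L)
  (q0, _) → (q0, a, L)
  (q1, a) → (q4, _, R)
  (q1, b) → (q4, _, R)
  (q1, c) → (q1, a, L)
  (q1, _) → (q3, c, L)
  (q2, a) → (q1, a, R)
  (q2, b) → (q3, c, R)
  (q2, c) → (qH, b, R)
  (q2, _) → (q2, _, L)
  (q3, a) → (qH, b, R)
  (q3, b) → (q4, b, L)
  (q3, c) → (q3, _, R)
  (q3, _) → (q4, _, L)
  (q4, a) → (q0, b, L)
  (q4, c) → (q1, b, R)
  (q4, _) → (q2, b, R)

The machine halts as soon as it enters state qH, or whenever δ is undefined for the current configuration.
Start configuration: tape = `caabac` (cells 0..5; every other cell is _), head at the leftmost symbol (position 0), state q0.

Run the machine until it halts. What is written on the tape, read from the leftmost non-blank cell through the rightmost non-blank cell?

bc_bcbabac

q0 | ____[c]aabac   read c → write b, move L, go to q1
q1 | ___[_]baabac   read _ → write c, move L, go to q3
q3 | __[_]cbaabac   read _ → write _, move L, go to q4
q4 | _[_]_cbaabac   read _ → write b, move R, go to q2
q2 | _b[_]cbaabac   read _ → write _, move L, go to q2
q2 | _[b]_cbaabac   read b → write c, move R, go to q3
q3 | _c[_]cbaabac   read _ → write _, move L, go to q4
q4 | _[c]_cbaabac   read c → write b, move R, go to q1
q1 | _b[_]cbaabac   read _ → write c, move L, go to q3
q3 | _[b]ccbaabac   read b → write b, move L, go to q4
q4 | [_]bccbaabac   read _ → write b, move R, go to q2
q2 | b[b]ccbaabac   read b → write c, move R, go to q3
q3 | bc[c]cbaabac   read c → write _, move R, go to q3
q3 | bc_[c]baabac   read c → write _, move R, go to q3
q3 | bc__[b]aabac   read b → write b, move L, go to q4
q4 | bc_[_]baabac   read _ → write b, move R, go to q2
q2 | bc_b[b]aabac   read b → write c, move R, go to q3
q3 | bc_bc[a]abac   read a → write b, move R, go to qH
qH | bc_bcb[a]bac
The non-blank tape span at halt is bc_bcbabac.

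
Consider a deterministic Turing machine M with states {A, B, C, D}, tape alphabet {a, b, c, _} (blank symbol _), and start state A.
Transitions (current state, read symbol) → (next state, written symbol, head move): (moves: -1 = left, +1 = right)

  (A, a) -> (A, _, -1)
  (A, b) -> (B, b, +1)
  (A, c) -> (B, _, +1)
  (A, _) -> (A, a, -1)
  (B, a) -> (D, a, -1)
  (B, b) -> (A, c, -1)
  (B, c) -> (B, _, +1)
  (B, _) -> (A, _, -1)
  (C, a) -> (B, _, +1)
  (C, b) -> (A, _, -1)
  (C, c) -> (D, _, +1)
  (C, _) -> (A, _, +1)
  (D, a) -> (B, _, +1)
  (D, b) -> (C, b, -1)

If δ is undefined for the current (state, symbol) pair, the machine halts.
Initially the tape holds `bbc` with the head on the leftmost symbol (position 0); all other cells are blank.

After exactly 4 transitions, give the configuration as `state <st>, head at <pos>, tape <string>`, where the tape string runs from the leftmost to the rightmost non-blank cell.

state=A head=0 tape=[b]bc   (A,b)→(B,b,+1)
state=B head=1 tape=b[b]c   (B,b)→(A,c,-1)
state=A head=0 tape=[b]cc   (A,b)→(B,b,+1)
state=B head=1 tape=b[c]c   (B,c)→(B,_,+1)
state=B head=2 tape=b_[c]
After 4 steps: state B, head at 2, tape b_c.

state B, head at 2, tape b_c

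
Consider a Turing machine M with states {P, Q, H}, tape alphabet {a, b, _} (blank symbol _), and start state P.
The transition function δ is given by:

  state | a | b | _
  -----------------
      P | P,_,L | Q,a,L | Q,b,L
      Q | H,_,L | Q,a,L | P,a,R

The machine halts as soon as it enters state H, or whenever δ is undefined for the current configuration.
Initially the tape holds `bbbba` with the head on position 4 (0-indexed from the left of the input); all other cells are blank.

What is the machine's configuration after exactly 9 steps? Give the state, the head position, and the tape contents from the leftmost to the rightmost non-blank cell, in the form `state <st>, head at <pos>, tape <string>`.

state Q, head at -3, tape b__aaa

P | ___bbbb[a]   read a → write _, move L, go to P
P | ___bbb[b]_   read b → write a, move L, go to Q
Q | ___bb[b]a_   read b → write a, move L, go to Q
Q | ___b[b]aa_   read b → write a, move L, go to Q
Q | ___[b]aaa_   read b → write a, move L, go to Q
Q | __[_]aaaa_   read _ → write a, move R, go to P
P | __a[a]aaa_   read a → write _, move L, go to P
P | __[a]_aaa_   read a → write _, move L, go to P
P | _[_]__aaa_   read _ → write b, move L, go to Q
Q | [_]b__aaa_
After 9 steps: state Q, head at -3, tape b__aaa.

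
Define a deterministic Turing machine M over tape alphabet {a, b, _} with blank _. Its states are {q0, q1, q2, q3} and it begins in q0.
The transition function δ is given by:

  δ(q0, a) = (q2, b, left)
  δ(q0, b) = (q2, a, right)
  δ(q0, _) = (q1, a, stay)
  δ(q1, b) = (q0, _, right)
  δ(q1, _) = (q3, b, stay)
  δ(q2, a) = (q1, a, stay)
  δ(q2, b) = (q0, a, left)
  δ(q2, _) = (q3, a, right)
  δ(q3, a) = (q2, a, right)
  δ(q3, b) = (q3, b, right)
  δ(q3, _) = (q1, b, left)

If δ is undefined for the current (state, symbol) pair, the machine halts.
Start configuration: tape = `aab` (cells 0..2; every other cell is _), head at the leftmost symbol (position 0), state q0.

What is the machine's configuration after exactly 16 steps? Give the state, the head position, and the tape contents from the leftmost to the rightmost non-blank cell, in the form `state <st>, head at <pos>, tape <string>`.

state q3, head at -2, tape ababaa

q0 | ___[a]ab   read a → write b, move left, go to q2
q2 | __[_]bab   read _ → write a, move right, go to q3
q3 | __a[b]ab   read b → write b, move right, go to q3
q3 | __ab[a]b   read a → write a, move right, go to q2
q2 | __aba[b]   read b → write a, move left, go to q0
q0 | __ab[a]a   read a → write b, move left, go to q2
q2 | __a[b]ba   read b → write a, move left, go to q0
q0 | __[a]aba   read a → write b, move left, go to q2
q2 | _[_]baba   read _ → write a, move right, go to q3
q3 | _a[b]aba   read b → write b, move right, go to q3
q3 | _ab[a]ba   read a → write a, move right, go to q2
q2 | _aba[b]a   read b → write a, move left, go to q0
q0 | _ab[a]aa   read a → write b, move left, go to q2
q2 | _a[b]baa   read b → write a, move left, go to q0
q0 | _[a]abaa   read a → write b, move left, go to q2
q2 | [_]babaa   read _ → write a, move right, go to q3
q3 | a[b]abaa
After 16 steps: state q3, head at -2, tape ababaa.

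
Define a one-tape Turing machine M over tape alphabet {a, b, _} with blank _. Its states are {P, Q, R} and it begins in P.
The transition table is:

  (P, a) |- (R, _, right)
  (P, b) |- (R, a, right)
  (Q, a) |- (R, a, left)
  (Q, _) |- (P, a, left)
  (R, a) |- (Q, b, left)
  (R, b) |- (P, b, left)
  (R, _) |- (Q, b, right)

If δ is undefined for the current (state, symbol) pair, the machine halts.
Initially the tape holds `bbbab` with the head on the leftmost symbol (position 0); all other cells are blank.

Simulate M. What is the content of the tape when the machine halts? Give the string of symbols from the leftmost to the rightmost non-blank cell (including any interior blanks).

bbab

state=P head=0 tape=[b]bbab   (P,b)→(R,a,right)
state=R head=1 tape=a[b]bab   (R,b)→(P,b,left)
state=P head=0 tape=[a]bbab   (P,a)→(R,_,right)
state=R head=1 tape=_[b]bab   (R,b)→(P,b,left)
state=P head=0 tape=[_]bbab
The non-blank tape span at halt is bbab.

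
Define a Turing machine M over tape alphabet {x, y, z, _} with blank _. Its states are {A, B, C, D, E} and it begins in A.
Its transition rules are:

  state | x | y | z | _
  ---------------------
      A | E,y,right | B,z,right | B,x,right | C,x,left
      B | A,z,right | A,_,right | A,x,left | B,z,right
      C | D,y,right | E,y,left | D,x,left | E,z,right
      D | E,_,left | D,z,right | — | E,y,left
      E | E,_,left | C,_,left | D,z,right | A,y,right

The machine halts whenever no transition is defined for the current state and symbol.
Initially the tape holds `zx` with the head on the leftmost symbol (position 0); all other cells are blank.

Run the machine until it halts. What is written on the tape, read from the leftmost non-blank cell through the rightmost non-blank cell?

yzx

A | __[z]x_   read z → write x, move right, go to B
B | __x[x]_   read x → write z, move right, go to A
A | __xz[_]   read _ → write x, move left, go to C
C | __x[z]x   read z → write x, move left, go to D
D | __[x]xx   read x → write _, move left, go to E
E | _[_]_xx   read _ → write y, move right, go to A
A | _y[_]xx   read _ → write x, move left, go to C
C | _[y]xxx   read y → write y, move left, go to E
E | [_]yxxx   read _ → write y, move right, go to A
A | y[y]xxx   read y → write z, move right, go to B
B | yz[x]xx   read x → write z, move right, go to A
A | yzz[x]x   read x → write y, move right, go to E
E | yzzy[x]   read x → write _, move left, go to E
E | yzz[y]_   read y → write _, move left, go to C
C | yz[z]__   read z → write x, move left, go to D
D | y[z]x__
The non-blank tape span at halt is yzx.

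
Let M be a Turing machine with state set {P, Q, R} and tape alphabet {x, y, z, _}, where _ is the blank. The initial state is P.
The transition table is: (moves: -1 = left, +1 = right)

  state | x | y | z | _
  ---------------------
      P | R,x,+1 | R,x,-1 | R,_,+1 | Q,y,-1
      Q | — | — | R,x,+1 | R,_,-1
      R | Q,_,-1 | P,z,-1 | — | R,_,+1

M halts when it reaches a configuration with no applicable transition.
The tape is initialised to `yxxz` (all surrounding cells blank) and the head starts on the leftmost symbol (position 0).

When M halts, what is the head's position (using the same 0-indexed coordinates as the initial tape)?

3

state=P head=0 tape=__[y]xxz   (P,y)→(R,x,-1)
state=R head=-1 tape=_[_]xxxz   (R,_)→(R,_,+1)
state=R head=0 tape=__[x]xxz   (R,x)→(Q,_,-1)
state=Q head=-1 tape=_[_]_xxz   (Q,_)→(R,_,-1)
state=R head=-2 tape=[_]__xxz   (R,_)→(R,_,+1)
state=R head=-1 tape=_[_]_xxz   (R,_)→(R,_,+1)
state=R head=0 tape=__[_]xxz   (R,_)→(R,_,+1)
state=R head=1 tape=___[x]xz   (R,x)→(Q,_,-1)
state=Q head=0 tape=__[_]_xz   (Q,_)→(R,_,-1)
state=R head=-1 tape=_[_]__xz   (R,_)→(R,_,+1)
state=R head=0 tape=__[_]_xz   (R,_)→(R,_,+1)
state=R head=1 tape=___[_]xz   (R,_)→(R,_,+1)
state=R head=2 tape=____[x]z   (R,x)→(Q,_,-1)
state=Q head=1 tape=___[_]_z   (Q,_)→(R,_,-1)
state=R head=0 tape=__[_]__z   (R,_)→(R,_,+1)
state=R head=1 tape=___[_]_z   (R,_)→(R,_,+1)
state=R head=2 tape=____[_]z   (R,_)→(R,_,+1)
state=R head=3 tape=_____[z]
At halt the head is at cell 3.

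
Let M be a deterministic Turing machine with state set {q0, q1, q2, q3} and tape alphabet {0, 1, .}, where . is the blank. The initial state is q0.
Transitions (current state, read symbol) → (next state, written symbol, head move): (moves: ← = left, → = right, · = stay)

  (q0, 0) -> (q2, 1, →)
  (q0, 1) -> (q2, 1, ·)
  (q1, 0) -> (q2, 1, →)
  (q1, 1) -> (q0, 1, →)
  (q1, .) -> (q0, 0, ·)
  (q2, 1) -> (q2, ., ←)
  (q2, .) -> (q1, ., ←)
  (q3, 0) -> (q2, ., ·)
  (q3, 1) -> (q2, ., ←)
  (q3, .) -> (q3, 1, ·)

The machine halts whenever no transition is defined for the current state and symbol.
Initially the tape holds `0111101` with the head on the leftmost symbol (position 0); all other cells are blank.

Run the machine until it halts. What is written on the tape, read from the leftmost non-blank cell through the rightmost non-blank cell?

q0 | ..[0]111101   read 0 → write 1, move →, go to q2
q2 | ..1[1]11101   read 1 → write ., move ←, go to q2
q2 | ..[1].11101   read 1 → write ., move ←, go to q2
q2 | .[.]..11101   read . → write ., move ←, go to q1
q1 | [.]...11101   read . → write 0, move ·, go to q0
q0 | [0]...11101   read 0 → write 1, move →, go to q2
q2 | 1[.]..11101   read . → write ., move ←, go to q1
q1 | [1]...11101   read 1 → write 1, move →, go to q0
q0 | 1[.]..11101
The non-blank tape span at halt is 1...11101.

1...11101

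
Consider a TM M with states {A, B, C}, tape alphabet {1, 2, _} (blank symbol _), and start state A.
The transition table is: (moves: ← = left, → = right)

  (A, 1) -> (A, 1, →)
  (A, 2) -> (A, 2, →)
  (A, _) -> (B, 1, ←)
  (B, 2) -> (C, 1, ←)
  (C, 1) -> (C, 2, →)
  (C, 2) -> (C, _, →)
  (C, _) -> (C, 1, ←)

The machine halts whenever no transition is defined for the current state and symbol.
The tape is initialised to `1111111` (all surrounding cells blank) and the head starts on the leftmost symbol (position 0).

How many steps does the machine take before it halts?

8

A | [1]111111_   read 1 → write 1, move →, go to A
A | 1[1]11111_   read 1 → write 1, move →, go to A
A | 11[1]1111_   read 1 → write 1, move →, go to A
A | 111[1]111_   read 1 → write 1, move →, go to A
A | 1111[1]11_   read 1 → write 1, move →, go to A
A | 11111[1]1_   read 1 → write 1, move →, go to A
A | 111111[1]_   read 1 → write 1, move →, go to A
A | 1111111[_]   read _ → write 1, move ←, go to B
B | 111111[1]1
M halts after 8 transitions.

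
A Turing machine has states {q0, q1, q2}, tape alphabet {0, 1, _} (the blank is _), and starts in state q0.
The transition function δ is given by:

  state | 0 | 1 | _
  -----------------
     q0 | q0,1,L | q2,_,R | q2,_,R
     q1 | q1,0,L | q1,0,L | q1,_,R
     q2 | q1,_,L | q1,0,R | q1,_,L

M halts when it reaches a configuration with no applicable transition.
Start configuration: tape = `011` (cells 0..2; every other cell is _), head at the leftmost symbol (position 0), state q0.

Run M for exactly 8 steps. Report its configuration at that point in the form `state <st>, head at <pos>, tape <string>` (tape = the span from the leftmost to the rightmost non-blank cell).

state q1, head at 0, tape 001

q0 | _[0]11   read 0 → write 1, move L, go to q0
q0 | [_]111   read _ → write _, move R, go to q2
q2 | _[1]11   read 1 → write 0, move R, go to q1
q1 | _0[1]1   read 1 → write 0, move L, go to q1
q1 | _[0]01   read 0 → write 0, move L, go to q1
q1 | [_]001   read _ → write _, move R, go to q1
q1 | _[0]01   read 0 → write 0, move L, go to q1
q1 | [_]001   read _ → write _, move R, go to q1
q1 | _[0]01
After 8 steps: state q1, head at 0, tape 001.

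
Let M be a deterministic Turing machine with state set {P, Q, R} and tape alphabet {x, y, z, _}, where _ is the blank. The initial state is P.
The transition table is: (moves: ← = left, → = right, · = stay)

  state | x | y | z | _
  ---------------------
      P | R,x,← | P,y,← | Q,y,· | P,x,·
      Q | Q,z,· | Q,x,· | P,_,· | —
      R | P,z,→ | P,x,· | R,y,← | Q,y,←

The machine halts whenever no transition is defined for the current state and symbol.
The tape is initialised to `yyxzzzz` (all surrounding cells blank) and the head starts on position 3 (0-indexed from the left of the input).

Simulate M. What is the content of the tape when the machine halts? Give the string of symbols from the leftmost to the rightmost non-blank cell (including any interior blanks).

P | __yyx[z]zzz   read z → write y, move ·, go to Q
Q | __yyx[y]zzz   read y → write x, move ·, go to Q
Q | __yyx[x]zzz   read x → write z, move ·, go to Q
Q | __yyx[z]zzz   read z → write _, move ·, go to P
P | __yyx[_]zzz   read _ → write x, move ·, go to P
P | __yyx[x]zzz   read x → write x, move ←, go to R
R | __yy[x]xzzz   read x → write z, move →, go to P
P | __yyz[x]zzz   read x → write x, move ←, go to R
R | __yy[z]xzzz   read z → write y, move ←, go to R
R | __y[y]yxzzz   read y → write x, move ·, go to P
P | __y[x]yxzzz   read x → write x, move ←, go to R
R | __[y]xyxzzz   read y → write x, move ·, go to P
P | __[x]xyxzzz   read x → write x, move ←, go to R
R | _[_]xxyxzzz   read _ → write y, move ←, go to Q
Q | [_]yxxyxzzz
The non-blank tape span at halt is yxxyxzzz.

yxxyxzzz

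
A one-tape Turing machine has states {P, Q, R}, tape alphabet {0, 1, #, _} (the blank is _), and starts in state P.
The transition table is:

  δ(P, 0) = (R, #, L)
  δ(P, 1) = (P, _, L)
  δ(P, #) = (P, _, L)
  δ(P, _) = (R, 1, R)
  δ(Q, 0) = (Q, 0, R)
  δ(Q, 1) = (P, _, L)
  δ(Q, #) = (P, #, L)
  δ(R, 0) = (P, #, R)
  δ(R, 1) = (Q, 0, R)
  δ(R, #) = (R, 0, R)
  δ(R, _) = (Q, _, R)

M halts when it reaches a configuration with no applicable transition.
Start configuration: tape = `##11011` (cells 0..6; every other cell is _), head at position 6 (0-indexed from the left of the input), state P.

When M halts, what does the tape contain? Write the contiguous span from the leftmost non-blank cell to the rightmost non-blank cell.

#0000

P | ##1101[1]   read 1 → write _, move L, go to P
P | ##110[1]_   read 1 → write _, move L, go to P
P | ##11[0]__   read 0 → write #, move L, go to R
R | ##1[1]#__   read 1 → write 0, move R, go to Q
Q | ##10[#]__   read # → write #, move L, go to P
P | ##1[0]#__   read 0 → write #, move L, go to R
R | ##[1]##__   read 1 → write 0, move R, go to Q
Q | ##0[#]#__   read # → write #, move L, go to P
P | ##[0]##__   read 0 → write #, move L, go to R
R | #[#]###__   read # → write 0, move R, go to R
R | #0[#]##__   read # → write 0, move R, go to R
R | #00[#]#__   read # → write 0, move R, go to R
R | #000[#]__   read # → write 0, move R, go to R
R | #0000[_]_   read _ → write _, move R, go to Q
Q | #0000_[_]
The non-blank tape span at halt is #0000.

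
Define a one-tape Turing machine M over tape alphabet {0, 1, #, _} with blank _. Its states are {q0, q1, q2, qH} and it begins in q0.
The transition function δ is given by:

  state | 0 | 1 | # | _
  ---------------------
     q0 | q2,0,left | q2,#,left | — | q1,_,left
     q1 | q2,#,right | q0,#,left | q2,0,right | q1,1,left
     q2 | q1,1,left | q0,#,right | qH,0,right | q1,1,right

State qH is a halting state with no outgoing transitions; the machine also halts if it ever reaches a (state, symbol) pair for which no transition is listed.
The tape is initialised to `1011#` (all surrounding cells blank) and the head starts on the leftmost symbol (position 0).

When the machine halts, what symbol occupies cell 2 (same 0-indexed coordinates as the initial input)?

#

state=q0 head=0 tape=_[1]011#   (q0,1)→(q2,#,left)
state=q2 head=-1 tape=[_]#011#   (q2,_)→(q1,1,right)
state=q1 head=0 tape=1[#]011#   (q1,#)→(q2,0,right)
state=q2 head=1 tape=10[0]11#   (q2,0)→(q1,1,left)
state=q1 head=0 tape=1[0]111#   (q1,0)→(q2,#,right)
state=q2 head=1 tape=1#[1]11#   (q2,1)→(q0,#,right)
state=q0 head=2 tape=1##[1]1#   (q0,1)→(q2,#,left)
state=q2 head=1 tape=1#[#]#1#   (q2,#)→(qH,0,right)
state=qH head=2 tape=1#0[#]1#
Cell 2 holds # when M halts.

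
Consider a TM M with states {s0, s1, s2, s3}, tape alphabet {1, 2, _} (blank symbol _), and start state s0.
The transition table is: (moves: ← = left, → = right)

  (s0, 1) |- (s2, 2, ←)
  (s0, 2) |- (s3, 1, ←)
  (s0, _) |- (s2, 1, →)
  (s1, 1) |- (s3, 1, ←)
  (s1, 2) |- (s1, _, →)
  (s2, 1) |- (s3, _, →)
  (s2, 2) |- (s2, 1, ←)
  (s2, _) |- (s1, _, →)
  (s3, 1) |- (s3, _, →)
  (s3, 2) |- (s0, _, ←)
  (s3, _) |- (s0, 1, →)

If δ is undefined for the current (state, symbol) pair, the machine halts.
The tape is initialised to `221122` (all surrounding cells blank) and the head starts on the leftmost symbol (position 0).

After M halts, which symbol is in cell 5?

s0 | _[2]21122_   read 2 → write 1, move ←, go to s3
s3 | [_]121122_   read _ → write 1, move →, go to s0
s0 | 1[1]21122_   read 1 → write 2, move ←, go to s2
s2 | [1]221122_   read 1 → write _, move →, go to s3
s3 | _[2]21122_   read 2 → write _, move ←, go to s0
s0 | [_]_21122_   read _ → write 1, move →, go to s2
s2 | 1[_]21122_   read _ → write _, move →, go to s1
s1 | 1_[2]1122_   read 2 → write _, move →, go to s1
s1 | 1__[1]122_   read 1 → write 1, move ←, go to s3
s3 | 1_[_]1122_   read _ → write 1, move →, go to s0
s0 | 1_1[1]122_   read 1 → write 2, move ←, go to s2
s2 | 1_[1]2122_   read 1 → write _, move →, go to s3
s3 | 1__[2]122_   read 2 → write _, move ←, go to s0
s0 | 1_[_]_122_   read _ → write 1, move →, go to s2
s2 | 1_1[_]122_   read _ → write _, move →, go to s1
s1 | 1_1_[1]22_   read 1 → write 1, move ←, go to s3
s3 | 1_1[_]122_   read _ → write 1, move →, go to s0
s0 | 1_11[1]22_   read 1 → write 2, move ←, go to s2
s2 | 1_1[1]222_   read 1 → write _, move →, go to s3
s3 | 1_1_[2]22_   read 2 → write _, move ←, go to s0
s0 | 1_1[_]_22_   read _ → write 1, move →, go to s2
s2 | 1_11[_]22_   read _ → write _, move →, go to s1
s1 | 1_11_[2]2_   read 2 → write _, move →, go to s1
s1 | 1_11__[2]_   read 2 → write _, move →, go to s1
s1 | 1_11___[_]
Cell 5 holds _ when M halts.

_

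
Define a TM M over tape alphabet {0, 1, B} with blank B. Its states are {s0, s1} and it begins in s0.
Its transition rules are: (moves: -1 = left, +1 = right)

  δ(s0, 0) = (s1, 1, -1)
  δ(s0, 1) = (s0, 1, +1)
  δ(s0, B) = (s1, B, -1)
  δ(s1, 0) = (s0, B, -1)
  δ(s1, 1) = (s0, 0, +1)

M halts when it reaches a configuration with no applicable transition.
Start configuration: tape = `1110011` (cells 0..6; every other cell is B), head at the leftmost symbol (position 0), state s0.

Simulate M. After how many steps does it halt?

state=s0 head=0 tape=BB[1]110011B   (s0,1)→(s0,1,+1)
state=s0 head=1 tape=BB1[1]10011B   (s0,1)→(s0,1,+1)
state=s0 head=2 tape=BB11[1]0011B   (s0,1)→(s0,1,+1)
state=s0 head=3 tape=BB111[0]011B   (s0,0)→(s1,1,-1)
state=s1 head=2 tape=BB11[1]1011B   (s1,1)→(s0,0,+1)
state=s0 head=3 tape=BB110[1]011B   (s0,1)→(s0,1,+1)
state=s0 head=4 tape=BB1101[0]11B   (s0,0)→(s1,1,-1)
state=s1 head=3 tape=BB110[1]111B   (s1,1)→(s0,0,+1)
state=s0 head=4 tape=BB1100[1]11B   (s0,1)→(s0,1,+1)
state=s0 head=5 tape=BB11001[1]1B   (s0,1)→(s0,1,+1)
state=s0 head=6 tape=BB110011[1]B   (s0,1)→(s0,1,+1)
state=s0 head=7 tape=BB1100111[B]   (s0,B)→(s1,B,-1)
state=s1 head=6 tape=BB110011[1]B   (s1,1)→(s0,0,+1)
state=s0 head=7 tape=BB1100110[B]   (s0,B)→(s1,B,-1)
state=s1 head=6 tape=BB110011[0]B   (s1,0)→(s0,B,-1)
state=s0 head=5 tape=BB11001[1]BB   (s0,1)→(s0,1,+1)
state=s0 head=6 tape=BB110011[B]B   (s0,B)→(s1,B,-1)
state=s1 head=5 tape=BB11001[1]BB   (s1,1)→(s0,0,+1)
state=s0 head=6 tape=BB110010[B]B   (s0,B)→(s1,B,-1)
state=s1 head=5 tape=BB11001[0]BB   (s1,0)→(s0,B,-1)
state=s0 head=4 tape=BB1100[1]BBB   (s0,1)→(s0,1,+1)
state=s0 head=5 tape=BB11001[B]BB   (s0,B)→(s1,B,-1)
state=s1 head=4 tape=BB1100[1]BBB   (s1,1)→(s0,0,+1)
state=s0 head=5 tape=BB11000[B]BB   (s0,B)→(s1,B,-1)
state=s1 head=4 tape=BB1100[0]BBB   (s1,0)→(s0,B,-1)
state=s0 head=3 tape=BB110[0]BBBB   (s0,0)→(s1,1,-1)
state=s1 head=2 tape=BB11[0]1BBBB   (s1,0)→(s0,B,-1)
state=s0 head=1 tape=BB1[1]B1BBBB   (s0,1)→(s0,1,+1)
state=s0 head=2 tape=BB11[B]1BBBB   (s0,B)→(s1,B,-1)
state=s1 head=1 tape=BB1[1]B1BBBB   (s1,1)→(s0,0,+1)
state=s0 head=2 tape=BB10[B]1BBBB   (s0,B)→(s1,B,-1)
state=s1 head=1 tape=BB1[0]B1BBBB   (s1,0)→(s0,B,-1)
state=s0 head=0 tape=BB[1]BB1BBBB   (s0,1)→(s0,1,+1)
state=s0 head=1 tape=BB1[B]B1BBBB   (s0,B)→(s1,B,-1)
state=s1 head=0 tape=BB[1]BB1BBBB   (s1,1)→(s0,0,+1)
state=s0 head=1 tape=BB0[B]B1BBBB   (s0,B)→(s1,B,-1)
state=s1 head=0 tape=BB[0]BB1BBBB   (s1,0)→(s0,B,-1)
state=s0 head=-1 tape=B[B]BBB1BBBB   (s0,B)→(s1,B,-1)
state=s1 head=-2 tape=[B]BBBB1BBBB
M halts after 38 transitions.

38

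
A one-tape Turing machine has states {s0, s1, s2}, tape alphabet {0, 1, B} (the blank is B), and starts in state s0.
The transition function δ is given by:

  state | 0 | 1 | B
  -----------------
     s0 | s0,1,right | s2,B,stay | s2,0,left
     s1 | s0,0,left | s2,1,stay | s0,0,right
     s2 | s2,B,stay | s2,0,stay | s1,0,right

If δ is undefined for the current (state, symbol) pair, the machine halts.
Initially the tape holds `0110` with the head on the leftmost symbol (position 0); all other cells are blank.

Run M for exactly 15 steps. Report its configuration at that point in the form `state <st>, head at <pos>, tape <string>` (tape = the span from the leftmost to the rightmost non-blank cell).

state s0, head at 3, tape 10100

s0 | [0]110B   read 0 → write 1, move right, go to s0
s0 | 1[1]10B   read 1 → write B, move stay, go to s2
s2 | 1[B]10B   read B → write 0, move right, go to s1
s1 | 10[1]0B   read 1 → write 1, move stay, go to s2
s2 | 10[1]0B   read 1 → write 0, move stay, go to s2
s2 | 10[0]0B   read 0 → write B, move stay, go to s2
s2 | 10[B]0B   read B → write 0, move right, go to s1
s1 | 100[0]B   read 0 → write 0, move left, go to s0
s0 | 10[0]0B   read 0 → write 1, move right, go to s0
s0 | 101[0]B   read 0 → write 1, move right, go to s0
s0 | 1011[B]   read B → write 0, move left, go to s2
s2 | 101[1]0   read 1 → write 0, move stay, go to s2
s2 | 101[0]0   read 0 → write B, move stay, go to s2
s2 | 101[B]0   read B → write 0, move right, go to s1
s1 | 1010[0]   read 0 → write 0, move left, go to s0
s0 | 101[0]0
After 15 steps: state s0, head at 3, tape 10100.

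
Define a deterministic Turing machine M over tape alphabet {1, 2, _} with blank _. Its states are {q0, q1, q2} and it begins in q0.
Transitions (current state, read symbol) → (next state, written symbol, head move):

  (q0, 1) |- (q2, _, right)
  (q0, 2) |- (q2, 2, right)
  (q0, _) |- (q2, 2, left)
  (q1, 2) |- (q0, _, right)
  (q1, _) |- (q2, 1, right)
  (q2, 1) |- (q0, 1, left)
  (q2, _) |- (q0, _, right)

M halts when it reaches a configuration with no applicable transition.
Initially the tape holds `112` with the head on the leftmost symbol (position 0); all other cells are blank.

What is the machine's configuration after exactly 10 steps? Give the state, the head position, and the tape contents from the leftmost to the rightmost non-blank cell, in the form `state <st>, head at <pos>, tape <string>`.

state=q0 head=0 tape=_[1]12   (q0,1)→(q2,_,right)
state=q2 head=1 tape=__[1]2   (q2,1)→(q0,1,left)
state=q0 head=0 tape=_[_]12   (q0,_)→(q2,2,left)
state=q2 head=-1 tape=[_]212   (q2,_)→(q0,_,right)
state=q0 head=0 tape=_[2]12   (q0,2)→(q2,2,right)
state=q2 head=1 tape=_2[1]2   (q2,1)→(q0,1,left)
state=q0 head=0 tape=_[2]12   (q0,2)→(q2,2,right)
state=q2 head=1 tape=_2[1]2   (q2,1)→(q0,1,left)
state=q0 head=0 tape=_[2]12   (q0,2)→(q2,2,right)
state=q2 head=1 tape=_2[1]2   (q2,1)→(q0,1,left)
state=q0 head=0 tape=_[2]12
After 10 steps: state q0, head at 0, tape 212.

state q0, head at 0, tape 212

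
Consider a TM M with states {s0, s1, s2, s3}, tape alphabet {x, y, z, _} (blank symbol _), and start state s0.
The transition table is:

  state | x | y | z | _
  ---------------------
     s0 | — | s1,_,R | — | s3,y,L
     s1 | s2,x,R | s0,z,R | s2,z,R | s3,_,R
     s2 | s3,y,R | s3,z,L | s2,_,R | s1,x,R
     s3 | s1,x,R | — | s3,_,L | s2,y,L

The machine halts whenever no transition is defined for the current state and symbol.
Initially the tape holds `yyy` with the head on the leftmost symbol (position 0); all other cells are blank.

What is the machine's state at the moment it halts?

s3

s0 | [y]yy___   read y → write _, move R, go to s1
s1 | _[y]y___   read y → write z, move R, go to s0
s0 | _z[y]___   read y → write _, move R, go to s1
s1 | _z_[_]__   read _ → write _, move R, go to s3
s3 | _z__[_]_   read _ → write y, move L, go to s2
s2 | _z_[_]y_   read _ → write x, move R, go to s1
s1 | _z_x[y]_   read y → write z, move R, go to s0
s0 | _z_xz[_]   read _ → write y, move L, go to s3
s3 | _z_x[z]y   read z → write _, move L, go to s3
s3 | _z_[x]_y   read x → write x, move R, go to s1
s1 | _z_x[_]y   read _ → write _, move R, go to s3
s3 | _z_x_[y]
No transition is defined for (s3, y); M halts in state s3.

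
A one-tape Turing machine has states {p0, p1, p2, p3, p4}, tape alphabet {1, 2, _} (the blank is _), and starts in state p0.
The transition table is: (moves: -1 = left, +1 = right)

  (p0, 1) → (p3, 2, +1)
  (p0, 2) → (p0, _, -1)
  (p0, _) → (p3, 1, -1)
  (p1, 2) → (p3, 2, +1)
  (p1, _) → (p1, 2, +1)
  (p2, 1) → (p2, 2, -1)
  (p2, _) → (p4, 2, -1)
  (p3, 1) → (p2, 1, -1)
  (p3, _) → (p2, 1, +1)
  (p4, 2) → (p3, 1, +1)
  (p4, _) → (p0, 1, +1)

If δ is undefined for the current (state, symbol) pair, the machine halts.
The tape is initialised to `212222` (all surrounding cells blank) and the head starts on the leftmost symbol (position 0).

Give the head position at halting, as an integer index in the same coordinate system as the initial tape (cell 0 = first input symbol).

p0 | ____[2]12222   read 2 → write _, move -1, go to p0
p0 | ___[_]_12222   read _ → write 1, move -1, go to p3
p3 | __[_]1_12222   read _ → write 1, move +1, go to p2
p2 | __1[1]_12222   read 1 → write 2, move -1, go to p2
p2 | __[1]2_12222   read 1 → write 2, move -1, go to p2
p2 | _[_]22_12222   read _ → write 2, move -1, go to p4
p4 | [_]222_12222   read _ → write 1, move +1, go to p0
p0 | 1[2]22_12222   read 2 → write _, move -1, go to p0
p0 | [1]_22_12222   read 1 → write 2, move +1, go to p3
p3 | 2[_]22_12222   read _ → write 1, move +1, go to p2
p2 | 21[2]2_12222
At halt the head is at cell -2.

-2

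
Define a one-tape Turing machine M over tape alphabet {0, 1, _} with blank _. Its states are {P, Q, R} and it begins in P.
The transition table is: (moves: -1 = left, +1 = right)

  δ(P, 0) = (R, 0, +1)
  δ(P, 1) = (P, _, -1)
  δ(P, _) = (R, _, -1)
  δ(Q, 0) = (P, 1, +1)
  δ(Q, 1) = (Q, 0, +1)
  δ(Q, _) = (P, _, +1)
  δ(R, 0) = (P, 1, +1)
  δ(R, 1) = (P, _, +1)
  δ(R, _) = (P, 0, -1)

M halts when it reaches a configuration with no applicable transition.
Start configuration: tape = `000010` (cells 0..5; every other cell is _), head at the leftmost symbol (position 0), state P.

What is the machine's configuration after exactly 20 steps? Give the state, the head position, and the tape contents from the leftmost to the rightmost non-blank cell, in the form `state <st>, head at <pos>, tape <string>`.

state=P head=0 tape=[0]00010   (P,0)→(R,0,+1)
state=R head=1 tape=0[0]0010   (R,0)→(P,1,+1)
state=P head=2 tape=01[0]010   (P,0)→(R,0,+1)
state=R head=3 tape=010[0]10   (R,0)→(P,1,+1)
state=P head=4 tape=0101[1]0   (P,1)→(P,_,-1)
state=P head=3 tape=010[1]_0   (P,1)→(P,_,-1)
state=P head=2 tape=01[0]__0   (P,0)→(R,0,+1)
state=R head=3 tape=010[_]_0   (R,_)→(P,0,-1)
state=P head=2 tape=01[0]0_0   (P,0)→(R,0,+1)
state=R head=3 tape=010[0]_0   (R,0)→(P,1,+1)
state=P head=4 tape=0101[_]0   (P,_)→(R,_,-1)
state=R head=3 tape=010[1]_0   (R,1)→(P,_,+1)
state=P head=4 tape=010_[_]0   (P,_)→(R,_,-1)
state=R head=3 tape=010[_]_0   (R,_)→(P,0,-1)
state=P head=2 tape=01[0]0_0   (P,0)→(R,0,+1)
state=R head=3 tape=010[0]_0   (R,0)→(P,1,+1)
state=P head=4 tape=0101[_]0   (P,_)→(R,_,-1)
state=R head=3 tape=010[1]_0   (R,1)→(P,_,+1)
state=P head=4 tape=010_[_]0   (P,_)→(R,_,-1)
state=R head=3 tape=010[_]_0   (R,_)→(P,0,-1)
state=P head=2 tape=01[0]0_0
After 20 steps: state P, head at 2, tape 0100_0.

state P, head at 2, tape 0100_0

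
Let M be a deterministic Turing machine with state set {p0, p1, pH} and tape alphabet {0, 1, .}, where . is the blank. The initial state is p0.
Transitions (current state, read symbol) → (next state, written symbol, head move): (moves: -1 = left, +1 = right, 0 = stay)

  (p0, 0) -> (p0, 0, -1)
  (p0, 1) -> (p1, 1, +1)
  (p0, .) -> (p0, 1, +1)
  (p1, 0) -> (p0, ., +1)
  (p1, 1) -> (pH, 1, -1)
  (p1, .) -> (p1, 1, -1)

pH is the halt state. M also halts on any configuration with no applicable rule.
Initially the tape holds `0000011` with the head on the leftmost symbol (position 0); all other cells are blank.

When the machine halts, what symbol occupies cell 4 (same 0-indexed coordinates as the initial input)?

p0 | .[0]000011   read 0 → write 0, move -1, go to p0
p0 | [.]0000011   read . → write 1, move +1, go to p0
p0 | 1[0]000011   read 0 → write 0, move -1, go to p0
p0 | [1]0000011   read 1 → write 1, move +1, go to p1
p1 | 1[0]000011   read 0 → write ., move +1, go to p0
p0 | 1.[0]00011   read 0 → write 0, move -1, go to p0
p0 | 1[.]000011   read . → write 1, move +1, go to p0
p0 | 11[0]00011   read 0 → write 0, move -1, go to p0
p0 | 1[1]000011   read 1 → write 1, move +1, go to p1
p1 | 11[0]00011   read 0 → write ., move +1, go to p0
p0 | 11.[0]0011   read 0 → write 0, move -1, go to p0
p0 | 11[.]00011   read . → write 1, move +1, go to p0
p0 | 111[0]0011   read 0 → write 0, move -1, go to p0
p0 | 11[1]00011   read 1 → write 1, move +1, go to p1
p1 | 111[0]0011   read 0 → write ., move +1, go to p0
p0 | 111.[0]011   read 0 → write 0, move -1, go to p0
p0 | 111[.]0011   read . → write 1, move +1, go to p0
p0 | 1111[0]011   read 0 → write 0, move -1, go to p0
p0 | 111[1]0011   read 1 → write 1, move +1, go to p1
p1 | 1111[0]011   read 0 → write ., move +1, go to p0
p0 | 1111.[0]11   read 0 → write 0, move -1, go to p0
p0 | 1111[.]011   read . → write 1, move +1, go to p0
p0 | 11111[0]11   read 0 → write 0, move -1, go to p0
p0 | 1111[1]011   read 1 → write 1, move +1, go to p1
p1 | 11111[0]11   read 0 → write ., move +1, go to p0
p0 | 11111.[1]1   read 1 → write 1, move +1, go to p1
p1 | 11111.1[1]   read 1 → write 1, move -1, go to pH
pH | 11111.[1]1
Cell 4 holds . when M halts.

.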